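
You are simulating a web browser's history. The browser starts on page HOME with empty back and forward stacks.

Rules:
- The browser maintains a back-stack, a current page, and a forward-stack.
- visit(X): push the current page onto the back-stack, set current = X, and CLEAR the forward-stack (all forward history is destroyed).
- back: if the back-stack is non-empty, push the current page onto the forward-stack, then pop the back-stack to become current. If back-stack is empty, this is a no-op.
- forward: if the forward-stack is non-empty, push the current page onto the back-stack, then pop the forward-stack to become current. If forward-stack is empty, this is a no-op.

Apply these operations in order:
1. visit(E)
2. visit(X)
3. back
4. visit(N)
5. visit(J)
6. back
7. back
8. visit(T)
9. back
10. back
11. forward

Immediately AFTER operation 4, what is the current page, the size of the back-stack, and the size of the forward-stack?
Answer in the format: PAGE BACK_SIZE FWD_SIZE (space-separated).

After 1 (visit(E)): cur=E back=1 fwd=0
After 2 (visit(X)): cur=X back=2 fwd=0
After 3 (back): cur=E back=1 fwd=1
After 4 (visit(N)): cur=N back=2 fwd=0

N 2 0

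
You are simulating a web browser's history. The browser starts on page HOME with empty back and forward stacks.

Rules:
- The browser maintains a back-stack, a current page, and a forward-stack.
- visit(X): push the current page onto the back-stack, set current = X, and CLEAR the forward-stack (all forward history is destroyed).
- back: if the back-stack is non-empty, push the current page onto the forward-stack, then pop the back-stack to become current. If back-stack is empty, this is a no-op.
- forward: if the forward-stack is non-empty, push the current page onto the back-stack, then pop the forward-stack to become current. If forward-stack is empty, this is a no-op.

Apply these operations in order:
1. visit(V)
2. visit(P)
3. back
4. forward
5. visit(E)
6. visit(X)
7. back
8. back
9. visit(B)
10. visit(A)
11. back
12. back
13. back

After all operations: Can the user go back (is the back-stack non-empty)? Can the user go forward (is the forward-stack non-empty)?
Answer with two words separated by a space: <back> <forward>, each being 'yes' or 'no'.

After 1 (visit(V)): cur=V back=1 fwd=0
After 2 (visit(P)): cur=P back=2 fwd=0
After 3 (back): cur=V back=1 fwd=1
After 4 (forward): cur=P back=2 fwd=0
After 5 (visit(E)): cur=E back=3 fwd=0
After 6 (visit(X)): cur=X back=4 fwd=0
After 7 (back): cur=E back=3 fwd=1
After 8 (back): cur=P back=2 fwd=2
After 9 (visit(B)): cur=B back=3 fwd=0
After 10 (visit(A)): cur=A back=4 fwd=0
After 11 (back): cur=B back=3 fwd=1
After 12 (back): cur=P back=2 fwd=2
After 13 (back): cur=V back=1 fwd=3

Answer: yes yes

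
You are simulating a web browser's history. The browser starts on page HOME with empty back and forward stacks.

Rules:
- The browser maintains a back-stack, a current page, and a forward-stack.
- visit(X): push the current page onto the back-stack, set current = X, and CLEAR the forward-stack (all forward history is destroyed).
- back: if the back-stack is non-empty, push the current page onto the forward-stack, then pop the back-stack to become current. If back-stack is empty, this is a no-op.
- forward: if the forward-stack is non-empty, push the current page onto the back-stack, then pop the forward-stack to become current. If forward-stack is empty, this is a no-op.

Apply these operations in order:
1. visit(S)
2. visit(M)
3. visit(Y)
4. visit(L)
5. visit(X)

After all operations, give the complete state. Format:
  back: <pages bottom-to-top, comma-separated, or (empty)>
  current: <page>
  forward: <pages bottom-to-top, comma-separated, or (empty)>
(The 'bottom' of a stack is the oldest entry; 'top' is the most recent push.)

After 1 (visit(S)): cur=S back=1 fwd=0
After 2 (visit(M)): cur=M back=2 fwd=0
After 3 (visit(Y)): cur=Y back=3 fwd=0
After 4 (visit(L)): cur=L back=4 fwd=0
After 5 (visit(X)): cur=X back=5 fwd=0

Answer: back: HOME,S,M,Y,L
current: X
forward: (empty)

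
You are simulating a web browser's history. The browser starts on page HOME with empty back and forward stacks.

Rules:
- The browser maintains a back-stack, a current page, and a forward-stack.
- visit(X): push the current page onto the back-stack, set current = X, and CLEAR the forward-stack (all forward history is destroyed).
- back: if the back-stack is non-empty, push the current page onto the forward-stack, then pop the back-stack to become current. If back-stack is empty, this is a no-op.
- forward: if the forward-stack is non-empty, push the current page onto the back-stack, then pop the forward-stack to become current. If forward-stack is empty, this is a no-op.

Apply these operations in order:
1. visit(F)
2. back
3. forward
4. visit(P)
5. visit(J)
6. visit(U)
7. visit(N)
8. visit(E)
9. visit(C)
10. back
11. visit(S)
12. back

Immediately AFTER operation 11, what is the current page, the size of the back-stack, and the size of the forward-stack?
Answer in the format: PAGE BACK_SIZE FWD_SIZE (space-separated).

After 1 (visit(F)): cur=F back=1 fwd=0
After 2 (back): cur=HOME back=0 fwd=1
After 3 (forward): cur=F back=1 fwd=0
After 4 (visit(P)): cur=P back=2 fwd=0
After 5 (visit(J)): cur=J back=3 fwd=0
After 6 (visit(U)): cur=U back=4 fwd=0
After 7 (visit(N)): cur=N back=5 fwd=0
After 8 (visit(E)): cur=E back=6 fwd=0
After 9 (visit(C)): cur=C back=7 fwd=0
After 10 (back): cur=E back=6 fwd=1
After 11 (visit(S)): cur=S back=7 fwd=0

S 7 0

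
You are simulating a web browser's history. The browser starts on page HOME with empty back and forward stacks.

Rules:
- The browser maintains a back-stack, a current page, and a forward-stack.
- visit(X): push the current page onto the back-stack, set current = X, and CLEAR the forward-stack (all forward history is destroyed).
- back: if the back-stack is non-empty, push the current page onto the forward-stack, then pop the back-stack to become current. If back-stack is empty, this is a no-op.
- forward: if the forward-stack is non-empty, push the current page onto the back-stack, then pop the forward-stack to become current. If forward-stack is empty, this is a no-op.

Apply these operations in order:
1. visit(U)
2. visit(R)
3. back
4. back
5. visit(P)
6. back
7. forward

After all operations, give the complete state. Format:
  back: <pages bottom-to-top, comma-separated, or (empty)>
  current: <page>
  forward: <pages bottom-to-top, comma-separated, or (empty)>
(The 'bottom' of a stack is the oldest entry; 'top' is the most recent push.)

After 1 (visit(U)): cur=U back=1 fwd=0
After 2 (visit(R)): cur=R back=2 fwd=0
After 3 (back): cur=U back=1 fwd=1
After 4 (back): cur=HOME back=0 fwd=2
After 5 (visit(P)): cur=P back=1 fwd=0
After 6 (back): cur=HOME back=0 fwd=1
After 7 (forward): cur=P back=1 fwd=0

Answer: back: HOME
current: P
forward: (empty)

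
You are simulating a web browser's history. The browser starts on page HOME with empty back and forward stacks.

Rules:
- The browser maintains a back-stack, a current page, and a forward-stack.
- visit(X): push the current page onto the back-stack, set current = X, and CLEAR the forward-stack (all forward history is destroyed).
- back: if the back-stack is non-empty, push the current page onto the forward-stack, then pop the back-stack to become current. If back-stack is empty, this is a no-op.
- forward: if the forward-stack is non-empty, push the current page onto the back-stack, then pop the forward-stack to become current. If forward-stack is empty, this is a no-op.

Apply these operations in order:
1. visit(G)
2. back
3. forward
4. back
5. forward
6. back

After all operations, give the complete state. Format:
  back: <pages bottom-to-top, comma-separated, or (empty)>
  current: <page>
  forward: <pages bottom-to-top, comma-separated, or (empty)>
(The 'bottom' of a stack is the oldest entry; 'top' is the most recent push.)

After 1 (visit(G)): cur=G back=1 fwd=0
After 2 (back): cur=HOME back=0 fwd=1
After 3 (forward): cur=G back=1 fwd=0
After 4 (back): cur=HOME back=0 fwd=1
After 5 (forward): cur=G back=1 fwd=0
After 6 (back): cur=HOME back=0 fwd=1

Answer: back: (empty)
current: HOME
forward: G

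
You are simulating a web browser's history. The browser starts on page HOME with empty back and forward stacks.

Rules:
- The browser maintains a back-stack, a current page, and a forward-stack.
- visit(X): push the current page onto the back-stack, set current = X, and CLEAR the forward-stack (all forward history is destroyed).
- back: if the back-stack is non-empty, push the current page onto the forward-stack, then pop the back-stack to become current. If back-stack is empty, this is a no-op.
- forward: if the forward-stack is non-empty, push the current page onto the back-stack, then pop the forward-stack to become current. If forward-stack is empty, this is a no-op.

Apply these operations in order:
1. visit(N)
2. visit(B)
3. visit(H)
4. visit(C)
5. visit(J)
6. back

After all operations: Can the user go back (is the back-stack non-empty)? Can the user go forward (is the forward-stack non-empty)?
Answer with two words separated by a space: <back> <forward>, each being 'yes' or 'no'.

Answer: yes yes

Derivation:
After 1 (visit(N)): cur=N back=1 fwd=0
After 2 (visit(B)): cur=B back=2 fwd=0
After 3 (visit(H)): cur=H back=3 fwd=0
After 4 (visit(C)): cur=C back=4 fwd=0
After 5 (visit(J)): cur=J back=5 fwd=0
After 6 (back): cur=C back=4 fwd=1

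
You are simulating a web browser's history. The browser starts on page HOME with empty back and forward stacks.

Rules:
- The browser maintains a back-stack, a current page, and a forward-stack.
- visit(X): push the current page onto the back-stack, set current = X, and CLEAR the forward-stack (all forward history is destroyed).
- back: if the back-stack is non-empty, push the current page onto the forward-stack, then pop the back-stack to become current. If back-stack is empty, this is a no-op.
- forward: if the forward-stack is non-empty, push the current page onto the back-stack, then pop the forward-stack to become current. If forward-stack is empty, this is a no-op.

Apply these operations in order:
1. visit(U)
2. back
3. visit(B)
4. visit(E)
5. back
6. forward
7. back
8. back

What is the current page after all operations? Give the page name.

After 1 (visit(U)): cur=U back=1 fwd=0
After 2 (back): cur=HOME back=0 fwd=1
After 3 (visit(B)): cur=B back=1 fwd=0
After 4 (visit(E)): cur=E back=2 fwd=0
After 5 (back): cur=B back=1 fwd=1
After 6 (forward): cur=E back=2 fwd=0
After 7 (back): cur=B back=1 fwd=1
After 8 (back): cur=HOME back=0 fwd=2

Answer: HOME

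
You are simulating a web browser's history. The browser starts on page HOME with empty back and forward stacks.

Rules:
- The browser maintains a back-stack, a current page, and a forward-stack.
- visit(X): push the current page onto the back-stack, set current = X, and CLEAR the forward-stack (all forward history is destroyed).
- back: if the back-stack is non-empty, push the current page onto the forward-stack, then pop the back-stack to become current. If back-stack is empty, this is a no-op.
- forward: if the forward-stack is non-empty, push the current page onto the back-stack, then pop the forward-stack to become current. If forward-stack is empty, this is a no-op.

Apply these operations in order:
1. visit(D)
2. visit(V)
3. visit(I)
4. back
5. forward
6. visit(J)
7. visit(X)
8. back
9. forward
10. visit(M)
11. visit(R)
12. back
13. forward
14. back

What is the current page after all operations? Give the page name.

After 1 (visit(D)): cur=D back=1 fwd=0
After 2 (visit(V)): cur=V back=2 fwd=0
After 3 (visit(I)): cur=I back=3 fwd=0
After 4 (back): cur=V back=2 fwd=1
After 5 (forward): cur=I back=3 fwd=0
After 6 (visit(J)): cur=J back=4 fwd=0
After 7 (visit(X)): cur=X back=5 fwd=0
After 8 (back): cur=J back=4 fwd=1
After 9 (forward): cur=X back=5 fwd=0
After 10 (visit(M)): cur=M back=6 fwd=0
After 11 (visit(R)): cur=R back=7 fwd=0
After 12 (back): cur=M back=6 fwd=1
After 13 (forward): cur=R back=7 fwd=0
After 14 (back): cur=M back=6 fwd=1

Answer: M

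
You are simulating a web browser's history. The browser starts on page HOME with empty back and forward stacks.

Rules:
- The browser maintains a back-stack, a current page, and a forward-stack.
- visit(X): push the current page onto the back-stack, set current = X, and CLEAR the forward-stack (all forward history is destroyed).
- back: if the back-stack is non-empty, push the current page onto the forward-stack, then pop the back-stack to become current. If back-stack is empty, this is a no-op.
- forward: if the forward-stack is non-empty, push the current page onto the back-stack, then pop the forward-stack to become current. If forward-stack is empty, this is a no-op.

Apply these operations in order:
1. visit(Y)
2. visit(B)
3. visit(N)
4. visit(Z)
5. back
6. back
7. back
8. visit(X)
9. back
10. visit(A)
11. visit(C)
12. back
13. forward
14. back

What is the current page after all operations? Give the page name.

After 1 (visit(Y)): cur=Y back=1 fwd=0
After 2 (visit(B)): cur=B back=2 fwd=0
After 3 (visit(N)): cur=N back=3 fwd=0
After 4 (visit(Z)): cur=Z back=4 fwd=0
After 5 (back): cur=N back=3 fwd=1
After 6 (back): cur=B back=2 fwd=2
After 7 (back): cur=Y back=1 fwd=3
After 8 (visit(X)): cur=X back=2 fwd=0
After 9 (back): cur=Y back=1 fwd=1
After 10 (visit(A)): cur=A back=2 fwd=0
After 11 (visit(C)): cur=C back=3 fwd=0
After 12 (back): cur=A back=2 fwd=1
After 13 (forward): cur=C back=3 fwd=0
After 14 (back): cur=A back=2 fwd=1

Answer: A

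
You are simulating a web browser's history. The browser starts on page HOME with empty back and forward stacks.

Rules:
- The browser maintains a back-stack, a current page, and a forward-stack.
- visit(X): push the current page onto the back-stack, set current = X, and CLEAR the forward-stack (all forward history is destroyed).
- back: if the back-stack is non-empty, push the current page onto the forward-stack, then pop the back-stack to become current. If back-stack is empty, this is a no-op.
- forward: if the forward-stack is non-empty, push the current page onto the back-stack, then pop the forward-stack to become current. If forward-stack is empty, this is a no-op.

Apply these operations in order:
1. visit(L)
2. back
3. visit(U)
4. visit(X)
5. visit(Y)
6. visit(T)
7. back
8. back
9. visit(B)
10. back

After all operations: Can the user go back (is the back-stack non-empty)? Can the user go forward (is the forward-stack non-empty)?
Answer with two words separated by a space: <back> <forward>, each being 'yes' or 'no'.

After 1 (visit(L)): cur=L back=1 fwd=0
After 2 (back): cur=HOME back=0 fwd=1
After 3 (visit(U)): cur=U back=1 fwd=0
After 4 (visit(X)): cur=X back=2 fwd=0
After 5 (visit(Y)): cur=Y back=3 fwd=0
After 6 (visit(T)): cur=T back=4 fwd=0
After 7 (back): cur=Y back=3 fwd=1
After 8 (back): cur=X back=2 fwd=2
After 9 (visit(B)): cur=B back=3 fwd=0
After 10 (back): cur=X back=2 fwd=1

Answer: yes yes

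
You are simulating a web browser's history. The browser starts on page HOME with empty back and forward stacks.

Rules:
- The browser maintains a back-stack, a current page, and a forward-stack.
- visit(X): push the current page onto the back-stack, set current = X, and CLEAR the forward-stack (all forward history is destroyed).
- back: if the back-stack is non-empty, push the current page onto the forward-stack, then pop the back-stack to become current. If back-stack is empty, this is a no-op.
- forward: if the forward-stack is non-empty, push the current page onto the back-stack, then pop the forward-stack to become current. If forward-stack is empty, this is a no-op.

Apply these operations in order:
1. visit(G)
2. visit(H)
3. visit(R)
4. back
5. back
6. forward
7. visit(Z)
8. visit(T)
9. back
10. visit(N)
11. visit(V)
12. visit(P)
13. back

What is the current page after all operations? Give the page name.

Answer: V

Derivation:
After 1 (visit(G)): cur=G back=1 fwd=0
After 2 (visit(H)): cur=H back=2 fwd=0
After 3 (visit(R)): cur=R back=3 fwd=0
After 4 (back): cur=H back=2 fwd=1
After 5 (back): cur=G back=1 fwd=2
After 6 (forward): cur=H back=2 fwd=1
After 7 (visit(Z)): cur=Z back=3 fwd=0
After 8 (visit(T)): cur=T back=4 fwd=0
After 9 (back): cur=Z back=3 fwd=1
After 10 (visit(N)): cur=N back=4 fwd=0
After 11 (visit(V)): cur=V back=5 fwd=0
After 12 (visit(P)): cur=P back=6 fwd=0
After 13 (back): cur=V back=5 fwd=1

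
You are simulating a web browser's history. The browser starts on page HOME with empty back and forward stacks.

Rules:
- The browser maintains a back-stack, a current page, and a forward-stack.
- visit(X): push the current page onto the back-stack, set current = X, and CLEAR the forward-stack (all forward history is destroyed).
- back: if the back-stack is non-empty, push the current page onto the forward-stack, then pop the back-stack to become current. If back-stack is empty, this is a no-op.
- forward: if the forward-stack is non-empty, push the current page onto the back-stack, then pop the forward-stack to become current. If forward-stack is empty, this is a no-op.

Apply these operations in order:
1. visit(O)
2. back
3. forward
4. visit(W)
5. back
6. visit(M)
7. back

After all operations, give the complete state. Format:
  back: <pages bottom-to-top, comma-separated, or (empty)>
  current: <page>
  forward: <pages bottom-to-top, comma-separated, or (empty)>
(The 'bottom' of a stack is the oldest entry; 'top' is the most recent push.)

Answer: back: HOME
current: O
forward: M

Derivation:
After 1 (visit(O)): cur=O back=1 fwd=0
After 2 (back): cur=HOME back=0 fwd=1
After 3 (forward): cur=O back=1 fwd=0
After 4 (visit(W)): cur=W back=2 fwd=0
After 5 (back): cur=O back=1 fwd=1
After 6 (visit(M)): cur=M back=2 fwd=0
After 7 (back): cur=O back=1 fwd=1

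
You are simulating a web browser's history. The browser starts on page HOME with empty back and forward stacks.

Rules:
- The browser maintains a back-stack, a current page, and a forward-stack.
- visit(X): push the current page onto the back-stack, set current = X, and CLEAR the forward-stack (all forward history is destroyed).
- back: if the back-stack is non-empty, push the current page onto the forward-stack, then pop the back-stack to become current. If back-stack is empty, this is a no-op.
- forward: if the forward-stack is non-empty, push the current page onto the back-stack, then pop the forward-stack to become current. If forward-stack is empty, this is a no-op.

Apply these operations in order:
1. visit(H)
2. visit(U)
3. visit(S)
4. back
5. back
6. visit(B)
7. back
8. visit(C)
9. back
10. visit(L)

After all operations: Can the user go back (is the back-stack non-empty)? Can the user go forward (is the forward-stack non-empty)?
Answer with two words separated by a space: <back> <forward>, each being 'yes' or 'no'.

After 1 (visit(H)): cur=H back=1 fwd=0
After 2 (visit(U)): cur=U back=2 fwd=0
After 3 (visit(S)): cur=S back=3 fwd=0
After 4 (back): cur=U back=2 fwd=1
After 5 (back): cur=H back=1 fwd=2
After 6 (visit(B)): cur=B back=2 fwd=0
After 7 (back): cur=H back=1 fwd=1
After 8 (visit(C)): cur=C back=2 fwd=0
After 9 (back): cur=H back=1 fwd=1
After 10 (visit(L)): cur=L back=2 fwd=0

Answer: yes no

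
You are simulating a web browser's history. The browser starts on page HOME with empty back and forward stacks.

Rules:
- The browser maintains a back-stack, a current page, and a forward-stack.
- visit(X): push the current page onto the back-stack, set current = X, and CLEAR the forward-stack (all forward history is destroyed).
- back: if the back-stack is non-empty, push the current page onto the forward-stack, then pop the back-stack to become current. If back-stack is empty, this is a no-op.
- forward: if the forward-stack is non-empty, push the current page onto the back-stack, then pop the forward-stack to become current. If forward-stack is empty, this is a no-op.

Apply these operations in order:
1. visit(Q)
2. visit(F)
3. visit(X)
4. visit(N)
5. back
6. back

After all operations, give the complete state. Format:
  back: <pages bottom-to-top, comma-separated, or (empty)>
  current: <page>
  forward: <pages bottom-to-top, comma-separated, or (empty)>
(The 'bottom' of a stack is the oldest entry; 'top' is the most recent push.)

After 1 (visit(Q)): cur=Q back=1 fwd=0
After 2 (visit(F)): cur=F back=2 fwd=0
After 3 (visit(X)): cur=X back=3 fwd=0
After 4 (visit(N)): cur=N back=4 fwd=0
After 5 (back): cur=X back=3 fwd=1
After 6 (back): cur=F back=2 fwd=2

Answer: back: HOME,Q
current: F
forward: N,X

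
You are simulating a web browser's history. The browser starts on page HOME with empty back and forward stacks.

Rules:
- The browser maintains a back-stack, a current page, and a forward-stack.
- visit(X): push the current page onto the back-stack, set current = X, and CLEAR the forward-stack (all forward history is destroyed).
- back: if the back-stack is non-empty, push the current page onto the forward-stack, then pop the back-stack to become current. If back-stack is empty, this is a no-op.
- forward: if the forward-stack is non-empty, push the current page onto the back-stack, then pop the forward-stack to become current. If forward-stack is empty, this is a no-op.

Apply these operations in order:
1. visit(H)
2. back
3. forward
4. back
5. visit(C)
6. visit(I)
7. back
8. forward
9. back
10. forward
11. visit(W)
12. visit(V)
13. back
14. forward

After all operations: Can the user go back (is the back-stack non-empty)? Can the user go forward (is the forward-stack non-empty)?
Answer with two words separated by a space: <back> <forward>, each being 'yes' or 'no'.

Answer: yes no

Derivation:
After 1 (visit(H)): cur=H back=1 fwd=0
After 2 (back): cur=HOME back=0 fwd=1
After 3 (forward): cur=H back=1 fwd=0
After 4 (back): cur=HOME back=0 fwd=1
After 5 (visit(C)): cur=C back=1 fwd=0
After 6 (visit(I)): cur=I back=2 fwd=0
After 7 (back): cur=C back=1 fwd=1
After 8 (forward): cur=I back=2 fwd=0
After 9 (back): cur=C back=1 fwd=1
After 10 (forward): cur=I back=2 fwd=0
After 11 (visit(W)): cur=W back=3 fwd=0
After 12 (visit(V)): cur=V back=4 fwd=0
After 13 (back): cur=W back=3 fwd=1
After 14 (forward): cur=V back=4 fwd=0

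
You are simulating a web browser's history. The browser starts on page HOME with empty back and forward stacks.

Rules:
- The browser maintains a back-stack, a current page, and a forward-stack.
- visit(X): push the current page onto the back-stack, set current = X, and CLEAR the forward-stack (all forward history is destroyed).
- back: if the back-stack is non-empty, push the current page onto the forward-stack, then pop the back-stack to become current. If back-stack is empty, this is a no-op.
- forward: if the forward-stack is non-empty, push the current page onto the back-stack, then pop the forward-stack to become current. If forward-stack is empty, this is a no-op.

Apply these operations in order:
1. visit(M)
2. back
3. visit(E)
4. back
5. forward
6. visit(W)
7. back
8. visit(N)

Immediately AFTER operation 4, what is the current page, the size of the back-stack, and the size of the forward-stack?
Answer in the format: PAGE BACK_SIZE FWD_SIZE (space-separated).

After 1 (visit(M)): cur=M back=1 fwd=0
After 2 (back): cur=HOME back=0 fwd=1
After 3 (visit(E)): cur=E back=1 fwd=0
After 4 (back): cur=HOME back=0 fwd=1

HOME 0 1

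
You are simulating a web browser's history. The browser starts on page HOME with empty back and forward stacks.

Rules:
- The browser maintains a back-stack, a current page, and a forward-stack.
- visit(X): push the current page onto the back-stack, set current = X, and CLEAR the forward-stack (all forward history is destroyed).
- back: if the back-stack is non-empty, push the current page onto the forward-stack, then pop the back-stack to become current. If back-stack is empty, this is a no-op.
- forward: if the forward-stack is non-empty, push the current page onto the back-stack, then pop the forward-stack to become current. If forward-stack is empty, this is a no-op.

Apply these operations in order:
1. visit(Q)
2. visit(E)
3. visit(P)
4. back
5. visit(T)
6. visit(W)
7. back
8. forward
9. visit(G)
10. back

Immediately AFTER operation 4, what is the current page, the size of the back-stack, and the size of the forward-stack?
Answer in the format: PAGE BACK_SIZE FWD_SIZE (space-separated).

After 1 (visit(Q)): cur=Q back=1 fwd=0
After 2 (visit(E)): cur=E back=2 fwd=0
After 3 (visit(P)): cur=P back=3 fwd=0
After 4 (back): cur=E back=2 fwd=1

E 2 1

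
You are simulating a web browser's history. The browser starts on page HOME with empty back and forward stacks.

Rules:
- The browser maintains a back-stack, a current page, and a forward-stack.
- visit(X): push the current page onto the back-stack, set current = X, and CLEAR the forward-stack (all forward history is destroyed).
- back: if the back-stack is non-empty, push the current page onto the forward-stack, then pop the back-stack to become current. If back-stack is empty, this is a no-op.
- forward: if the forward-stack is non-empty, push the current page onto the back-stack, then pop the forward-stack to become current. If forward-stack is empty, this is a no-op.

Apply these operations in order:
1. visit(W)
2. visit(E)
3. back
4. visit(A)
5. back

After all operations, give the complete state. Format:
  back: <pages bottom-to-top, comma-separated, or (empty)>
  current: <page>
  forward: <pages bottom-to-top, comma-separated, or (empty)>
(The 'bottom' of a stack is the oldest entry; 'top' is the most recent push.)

Answer: back: HOME
current: W
forward: A

Derivation:
After 1 (visit(W)): cur=W back=1 fwd=0
After 2 (visit(E)): cur=E back=2 fwd=0
After 3 (back): cur=W back=1 fwd=1
After 4 (visit(A)): cur=A back=2 fwd=0
After 5 (back): cur=W back=1 fwd=1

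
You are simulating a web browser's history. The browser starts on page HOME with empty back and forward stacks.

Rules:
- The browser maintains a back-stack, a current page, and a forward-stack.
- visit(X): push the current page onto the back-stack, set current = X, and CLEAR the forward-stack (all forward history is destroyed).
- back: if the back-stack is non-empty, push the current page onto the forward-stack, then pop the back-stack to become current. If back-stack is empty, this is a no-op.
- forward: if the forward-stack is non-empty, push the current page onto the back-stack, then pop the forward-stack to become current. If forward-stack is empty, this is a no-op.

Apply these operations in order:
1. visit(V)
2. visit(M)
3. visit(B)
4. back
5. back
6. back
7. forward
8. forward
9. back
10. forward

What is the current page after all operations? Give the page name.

After 1 (visit(V)): cur=V back=1 fwd=0
After 2 (visit(M)): cur=M back=2 fwd=0
After 3 (visit(B)): cur=B back=3 fwd=0
After 4 (back): cur=M back=2 fwd=1
After 5 (back): cur=V back=1 fwd=2
After 6 (back): cur=HOME back=0 fwd=3
After 7 (forward): cur=V back=1 fwd=2
After 8 (forward): cur=M back=2 fwd=1
After 9 (back): cur=V back=1 fwd=2
After 10 (forward): cur=M back=2 fwd=1

Answer: M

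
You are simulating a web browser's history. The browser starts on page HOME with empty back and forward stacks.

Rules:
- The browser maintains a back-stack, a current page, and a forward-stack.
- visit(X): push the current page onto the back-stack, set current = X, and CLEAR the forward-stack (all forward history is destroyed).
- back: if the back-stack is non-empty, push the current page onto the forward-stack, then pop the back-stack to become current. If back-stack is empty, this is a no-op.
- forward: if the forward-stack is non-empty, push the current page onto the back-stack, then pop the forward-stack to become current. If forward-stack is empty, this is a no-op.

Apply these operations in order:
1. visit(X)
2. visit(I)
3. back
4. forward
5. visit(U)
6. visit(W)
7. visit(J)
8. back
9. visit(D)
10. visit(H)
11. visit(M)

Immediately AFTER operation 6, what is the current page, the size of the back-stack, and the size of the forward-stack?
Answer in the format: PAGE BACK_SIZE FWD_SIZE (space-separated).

After 1 (visit(X)): cur=X back=1 fwd=0
After 2 (visit(I)): cur=I back=2 fwd=0
After 3 (back): cur=X back=1 fwd=1
After 4 (forward): cur=I back=2 fwd=0
After 5 (visit(U)): cur=U back=3 fwd=0
After 6 (visit(W)): cur=W back=4 fwd=0

W 4 0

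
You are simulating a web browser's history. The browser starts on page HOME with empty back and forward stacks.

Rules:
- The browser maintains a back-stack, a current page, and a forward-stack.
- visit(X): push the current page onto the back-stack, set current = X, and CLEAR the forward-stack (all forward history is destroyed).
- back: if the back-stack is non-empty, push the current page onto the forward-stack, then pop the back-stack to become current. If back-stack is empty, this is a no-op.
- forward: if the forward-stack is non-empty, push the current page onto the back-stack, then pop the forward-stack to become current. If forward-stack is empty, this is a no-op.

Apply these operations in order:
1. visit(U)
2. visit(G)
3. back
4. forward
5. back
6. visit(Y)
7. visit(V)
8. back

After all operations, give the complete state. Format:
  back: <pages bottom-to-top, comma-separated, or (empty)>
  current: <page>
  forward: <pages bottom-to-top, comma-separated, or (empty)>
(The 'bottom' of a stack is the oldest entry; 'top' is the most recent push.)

After 1 (visit(U)): cur=U back=1 fwd=0
After 2 (visit(G)): cur=G back=2 fwd=0
After 3 (back): cur=U back=1 fwd=1
After 4 (forward): cur=G back=2 fwd=0
After 5 (back): cur=U back=1 fwd=1
After 6 (visit(Y)): cur=Y back=2 fwd=0
After 7 (visit(V)): cur=V back=3 fwd=0
After 8 (back): cur=Y back=2 fwd=1

Answer: back: HOME,U
current: Y
forward: V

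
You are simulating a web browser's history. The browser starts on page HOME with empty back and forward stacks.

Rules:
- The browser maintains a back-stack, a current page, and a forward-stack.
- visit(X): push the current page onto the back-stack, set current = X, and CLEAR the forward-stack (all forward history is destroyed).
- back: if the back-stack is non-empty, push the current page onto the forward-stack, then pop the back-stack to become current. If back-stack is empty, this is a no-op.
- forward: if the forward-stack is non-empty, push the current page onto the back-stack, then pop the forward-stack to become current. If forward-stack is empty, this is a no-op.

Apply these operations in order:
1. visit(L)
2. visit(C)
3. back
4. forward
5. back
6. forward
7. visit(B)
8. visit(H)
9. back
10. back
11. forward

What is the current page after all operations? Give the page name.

Answer: B

Derivation:
After 1 (visit(L)): cur=L back=1 fwd=0
After 2 (visit(C)): cur=C back=2 fwd=0
After 3 (back): cur=L back=1 fwd=1
After 4 (forward): cur=C back=2 fwd=0
After 5 (back): cur=L back=1 fwd=1
After 6 (forward): cur=C back=2 fwd=0
After 7 (visit(B)): cur=B back=3 fwd=0
After 8 (visit(H)): cur=H back=4 fwd=0
After 9 (back): cur=B back=3 fwd=1
After 10 (back): cur=C back=2 fwd=2
After 11 (forward): cur=B back=3 fwd=1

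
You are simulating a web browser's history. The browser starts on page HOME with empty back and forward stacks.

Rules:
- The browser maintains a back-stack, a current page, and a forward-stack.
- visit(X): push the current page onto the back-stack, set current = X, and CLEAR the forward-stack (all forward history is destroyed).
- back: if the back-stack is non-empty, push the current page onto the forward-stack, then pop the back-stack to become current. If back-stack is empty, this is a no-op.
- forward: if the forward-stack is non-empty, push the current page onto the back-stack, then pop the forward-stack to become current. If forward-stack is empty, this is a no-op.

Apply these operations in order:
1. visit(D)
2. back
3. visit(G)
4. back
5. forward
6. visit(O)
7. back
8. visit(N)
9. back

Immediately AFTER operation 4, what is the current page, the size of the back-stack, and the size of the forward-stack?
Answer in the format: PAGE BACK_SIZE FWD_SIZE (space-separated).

After 1 (visit(D)): cur=D back=1 fwd=0
After 2 (back): cur=HOME back=0 fwd=1
After 3 (visit(G)): cur=G back=1 fwd=0
After 4 (back): cur=HOME back=0 fwd=1

HOME 0 1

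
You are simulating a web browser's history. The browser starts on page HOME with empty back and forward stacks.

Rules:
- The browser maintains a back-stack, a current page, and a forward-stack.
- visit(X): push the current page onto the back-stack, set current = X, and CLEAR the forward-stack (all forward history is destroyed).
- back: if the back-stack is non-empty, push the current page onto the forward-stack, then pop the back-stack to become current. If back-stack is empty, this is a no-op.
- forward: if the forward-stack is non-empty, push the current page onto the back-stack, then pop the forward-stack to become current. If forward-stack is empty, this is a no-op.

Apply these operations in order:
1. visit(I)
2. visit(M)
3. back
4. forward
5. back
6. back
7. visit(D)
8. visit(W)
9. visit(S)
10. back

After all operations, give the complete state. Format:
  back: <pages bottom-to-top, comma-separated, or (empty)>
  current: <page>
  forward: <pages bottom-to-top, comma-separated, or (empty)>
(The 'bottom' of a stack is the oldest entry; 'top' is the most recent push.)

After 1 (visit(I)): cur=I back=1 fwd=0
After 2 (visit(M)): cur=M back=2 fwd=0
After 3 (back): cur=I back=1 fwd=1
After 4 (forward): cur=M back=2 fwd=0
After 5 (back): cur=I back=1 fwd=1
After 6 (back): cur=HOME back=0 fwd=2
After 7 (visit(D)): cur=D back=1 fwd=0
After 8 (visit(W)): cur=W back=2 fwd=0
After 9 (visit(S)): cur=S back=3 fwd=0
After 10 (back): cur=W back=2 fwd=1

Answer: back: HOME,D
current: W
forward: S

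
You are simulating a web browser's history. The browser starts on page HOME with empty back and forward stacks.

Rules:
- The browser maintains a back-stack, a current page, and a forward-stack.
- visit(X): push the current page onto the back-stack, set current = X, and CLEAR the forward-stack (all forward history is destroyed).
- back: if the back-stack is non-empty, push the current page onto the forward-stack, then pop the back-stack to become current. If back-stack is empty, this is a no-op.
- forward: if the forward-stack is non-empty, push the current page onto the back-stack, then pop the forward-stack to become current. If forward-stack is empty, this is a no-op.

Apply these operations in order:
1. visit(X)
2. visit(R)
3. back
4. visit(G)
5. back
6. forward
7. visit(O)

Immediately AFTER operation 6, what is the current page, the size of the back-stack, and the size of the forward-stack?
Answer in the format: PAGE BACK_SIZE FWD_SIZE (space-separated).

After 1 (visit(X)): cur=X back=1 fwd=0
After 2 (visit(R)): cur=R back=2 fwd=0
After 3 (back): cur=X back=1 fwd=1
After 4 (visit(G)): cur=G back=2 fwd=0
After 5 (back): cur=X back=1 fwd=1
After 6 (forward): cur=G back=2 fwd=0

G 2 0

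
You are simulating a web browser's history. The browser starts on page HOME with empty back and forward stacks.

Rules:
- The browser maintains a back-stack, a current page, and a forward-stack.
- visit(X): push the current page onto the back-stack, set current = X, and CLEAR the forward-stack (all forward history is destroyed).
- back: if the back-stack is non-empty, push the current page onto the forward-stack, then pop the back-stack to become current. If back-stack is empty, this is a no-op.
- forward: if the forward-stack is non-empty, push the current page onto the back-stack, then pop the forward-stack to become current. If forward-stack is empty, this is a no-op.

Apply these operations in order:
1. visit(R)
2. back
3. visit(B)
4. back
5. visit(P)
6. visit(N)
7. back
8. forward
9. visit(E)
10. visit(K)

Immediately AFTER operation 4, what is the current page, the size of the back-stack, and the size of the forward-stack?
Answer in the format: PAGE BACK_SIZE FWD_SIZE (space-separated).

After 1 (visit(R)): cur=R back=1 fwd=0
After 2 (back): cur=HOME back=0 fwd=1
After 3 (visit(B)): cur=B back=1 fwd=0
After 4 (back): cur=HOME back=0 fwd=1

HOME 0 1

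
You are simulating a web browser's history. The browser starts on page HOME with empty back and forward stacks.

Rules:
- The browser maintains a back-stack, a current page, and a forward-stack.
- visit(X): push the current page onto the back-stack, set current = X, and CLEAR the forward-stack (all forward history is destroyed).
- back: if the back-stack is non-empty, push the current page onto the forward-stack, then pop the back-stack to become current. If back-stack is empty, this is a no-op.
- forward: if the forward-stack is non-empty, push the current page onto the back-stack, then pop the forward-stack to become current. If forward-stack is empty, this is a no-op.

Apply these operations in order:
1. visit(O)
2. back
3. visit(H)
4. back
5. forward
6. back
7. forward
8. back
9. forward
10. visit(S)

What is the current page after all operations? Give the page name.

Answer: S

Derivation:
After 1 (visit(O)): cur=O back=1 fwd=0
After 2 (back): cur=HOME back=0 fwd=1
After 3 (visit(H)): cur=H back=1 fwd=0
After 4 (back): cur=HOME back=0 fwd=1
After 5 (forward): cur=H back=1 fwd=0
After 6 (back): cur=HOME back=0 fwd=1
After 7 (forward): cur=H back=1 fwd=0
After 8 (back): cur=HOME back=0 fwd=1
After 9 (forward): cur=H back=1 fwd=0
After 10 (visit(S)): cur=S back=2 fwd=0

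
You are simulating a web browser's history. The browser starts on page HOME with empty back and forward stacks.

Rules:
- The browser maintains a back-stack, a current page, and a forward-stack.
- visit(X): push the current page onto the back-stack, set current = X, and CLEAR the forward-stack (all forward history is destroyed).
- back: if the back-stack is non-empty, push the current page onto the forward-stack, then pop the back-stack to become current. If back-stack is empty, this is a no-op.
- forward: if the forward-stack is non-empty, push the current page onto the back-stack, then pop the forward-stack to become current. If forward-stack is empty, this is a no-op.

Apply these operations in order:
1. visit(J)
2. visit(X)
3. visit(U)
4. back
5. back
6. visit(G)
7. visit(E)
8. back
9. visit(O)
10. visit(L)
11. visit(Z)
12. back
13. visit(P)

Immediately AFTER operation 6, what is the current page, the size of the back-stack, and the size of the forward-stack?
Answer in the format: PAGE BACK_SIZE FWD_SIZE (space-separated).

After 1 (visit(J)): cur=J back=1 fwd=0
After 2 (visit(X)): cur=X back=2 fwd=0
After 3 (visit(U)): cur=U back=3 fwd=0
After 4 (back): cur=X back=2 fwd=1
After 5 (back): cur=J back=1 fwd=2
After 6 (visit(G)): cur=G back=2 fwd=0

G 2 0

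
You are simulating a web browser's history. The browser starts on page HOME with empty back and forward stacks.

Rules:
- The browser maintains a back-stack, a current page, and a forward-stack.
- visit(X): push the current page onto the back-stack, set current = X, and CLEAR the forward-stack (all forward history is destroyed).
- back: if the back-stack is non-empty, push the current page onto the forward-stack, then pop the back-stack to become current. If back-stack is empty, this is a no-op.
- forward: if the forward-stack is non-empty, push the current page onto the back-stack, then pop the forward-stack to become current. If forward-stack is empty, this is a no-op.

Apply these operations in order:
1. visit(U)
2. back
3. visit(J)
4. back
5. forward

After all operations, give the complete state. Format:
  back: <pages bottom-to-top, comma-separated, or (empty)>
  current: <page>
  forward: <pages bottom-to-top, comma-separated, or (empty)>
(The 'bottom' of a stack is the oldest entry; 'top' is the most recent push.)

Answer: back: HOME
current: J
forward: (empty)

Derivation:
After 1 (visit(U)): cur=U back=1 fwd=0
After 2 (back): cur=HOME back=0 fwd=1
After 3 (visit(J)): cur=J back=1 fwd=0
After 4 (back): cur=HOME back=0 fwd=1
After 5 (forward): cur=J back=1 fwd=0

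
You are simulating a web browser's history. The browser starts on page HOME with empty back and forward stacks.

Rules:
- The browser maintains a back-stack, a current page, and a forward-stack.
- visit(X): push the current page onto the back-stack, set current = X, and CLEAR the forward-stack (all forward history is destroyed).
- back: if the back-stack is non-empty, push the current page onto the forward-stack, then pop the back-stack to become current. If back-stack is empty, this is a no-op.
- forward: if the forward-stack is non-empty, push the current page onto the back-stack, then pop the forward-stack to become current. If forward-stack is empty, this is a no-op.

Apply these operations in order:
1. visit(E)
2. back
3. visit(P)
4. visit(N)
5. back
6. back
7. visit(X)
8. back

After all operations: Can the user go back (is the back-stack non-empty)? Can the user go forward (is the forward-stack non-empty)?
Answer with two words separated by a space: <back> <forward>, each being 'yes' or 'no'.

After 1 (visit(E)): cur=E back=1 fwd=0
After 2 (back): cur=HOME back=0 fwd=1
After 3 (visit(P)): cur=P back=1 fwd=0
After 4 (visit(N)): cur=N back=2 fwd=0
After 5 (back): cur=P back=1 fwd=1
After 6 (back): cur=HOME back=0 fwd=2
After 7 (visit(X)): cur=X back=1 fwd=0
After 8 (back): cur=HOME back=0 fwd=1

Answer: no yes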